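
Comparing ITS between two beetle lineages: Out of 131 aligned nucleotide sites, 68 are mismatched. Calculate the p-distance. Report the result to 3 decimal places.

p = 68/131 = 0.519083… ≈ 0.519 (to 3 d.p.).

0.519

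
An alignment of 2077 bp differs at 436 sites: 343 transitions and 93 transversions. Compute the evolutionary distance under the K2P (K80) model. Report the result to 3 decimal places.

0.259

P = 343/2077 ≈ 0.165142 and Q = 93/2077 ≈ 0.044776.
Under the Kimura two-parameter model, d = −½ ln(1 − 2P − Q) − ¼ ln(1 − 2Q).
1 − 2P − Q = 0.62494, giving −½ ln(0.62494) = 0.235050.
1 − 2Q = 0.910448, giving −¼ ln(0.910448) = 0.023455.
d = 0.235050 + 0.023455 = 0.258505.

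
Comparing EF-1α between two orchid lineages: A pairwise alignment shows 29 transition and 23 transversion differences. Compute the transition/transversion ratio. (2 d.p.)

1.26

R = 29/23 = 1.260869… ≈ 1.26 (to 2 d.p.).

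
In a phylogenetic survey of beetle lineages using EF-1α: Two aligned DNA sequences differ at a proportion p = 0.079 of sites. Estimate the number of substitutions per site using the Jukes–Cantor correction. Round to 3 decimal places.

0.083

d = −(3/4) ln(1 − 4p/3) = −0.75 ln(1 − 0.105333) = −0.75 ln(0.894667)
  = −0.75 × (-0.111304) = 0.083478 substitutions/site.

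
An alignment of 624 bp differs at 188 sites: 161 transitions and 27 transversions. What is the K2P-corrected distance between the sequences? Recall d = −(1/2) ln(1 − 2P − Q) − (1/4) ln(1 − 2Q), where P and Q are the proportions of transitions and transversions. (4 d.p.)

P = 161/624 ≈ 0.258013 and Q = 27/624 ≈ 0.043269.
Under the Kimura two-parameter model, d = −½ ln(1 − 2P − Q) − ¼ ln(1 − 2Q).
1 − 2P − Q = 0.440705, giving −½ ln(0.440705) = 0.409690.
1 − 2Q = 0.913462, giving −¼ ln(0.913462) = 0.022628.
d = 0.409690 + 0.022628 = 0.432318.

0.4323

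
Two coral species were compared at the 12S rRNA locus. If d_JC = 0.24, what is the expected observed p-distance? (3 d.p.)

p = (3/4)(1 − e^(−4d/3)) = 0.75 × (1 − e^(-0.32)) = 0.75 × (1 − 0.726149) = 0.205388.

0.205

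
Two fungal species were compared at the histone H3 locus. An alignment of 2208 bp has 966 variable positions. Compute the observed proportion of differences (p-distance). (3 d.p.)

p = 966/2208 = 0.4375 ≈ 0.438 (to 3 d.p.).

0.438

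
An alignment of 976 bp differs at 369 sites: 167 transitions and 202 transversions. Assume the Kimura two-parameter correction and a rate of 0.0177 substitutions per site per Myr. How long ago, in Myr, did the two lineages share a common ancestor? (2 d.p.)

P = 167/976 ≈ 0.171107 and Q = 202/976 ≈ 0.206967.
Under the Kimura two-parameter model, d = −½ ln(1 − 2P − Q) − ¼ ln(1 − 2Q).
1 − 2P − Q = 0.450819, giving −½ ln(0.450819) = 0.398345.
1 − 2Q = 0.586066, giving −¼ ln(0.586066) = 0.133581.
d = 0.398345 + 0.133581 = 0.531926.
Under a molecular clock d = 2μt, so t = d/(2μ) = 0.531926 / (2 × 0.0177) = 15.03 Myr.

15.03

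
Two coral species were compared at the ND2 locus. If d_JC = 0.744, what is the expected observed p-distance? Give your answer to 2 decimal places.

p = (3/4)(1 − e^(−4d/3)) = 0.75 × (1 − e^(-0.992)) = 0.75 × (1 − 0.370834) = 0.471875.

0.47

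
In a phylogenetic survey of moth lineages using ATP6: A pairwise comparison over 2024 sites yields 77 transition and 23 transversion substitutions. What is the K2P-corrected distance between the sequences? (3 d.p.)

0.052

P = 77/2024 ≈ 0.038043 and Q = 23/2024 ≈ 0.011364.
Under the Kimura two-parameter model, d = −½ ln(1 − 2P − Q) − ¼ ln(1 − 2Q).
1 − 2P − Q = 0.91255, giving −½ ln(0.91255) = 0.045756.
1 − 2Q = 0.977272, giving −¼ ln(0.977272) = 0.005748.
d = 0.045756 + 0.005748 = 0.051504.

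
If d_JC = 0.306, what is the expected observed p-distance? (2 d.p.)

0.25

p = (3/4)(1 − e^(−4d/3)) = 0.75 × (1 − e^(-0.408)) = 0.75 × (1 − 0.664979) = 0.251266.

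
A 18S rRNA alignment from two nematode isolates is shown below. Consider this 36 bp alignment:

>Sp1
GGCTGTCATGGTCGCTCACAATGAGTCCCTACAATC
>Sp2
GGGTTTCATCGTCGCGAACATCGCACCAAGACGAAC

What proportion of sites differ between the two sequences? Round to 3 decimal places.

0.417

The sequences differ at 15 of 36 positions.
p = 15/36 = 0.416666… ≈ 0.417 (to 3 d.p.).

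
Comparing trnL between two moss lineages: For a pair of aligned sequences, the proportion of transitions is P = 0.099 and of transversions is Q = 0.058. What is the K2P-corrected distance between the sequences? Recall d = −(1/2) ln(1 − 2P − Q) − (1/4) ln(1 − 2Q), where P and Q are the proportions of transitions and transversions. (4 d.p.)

0.1787

Under the Kimura two-parameter model, d = −½ ln(1 − 2P − Q) − ¼ ln(1 − 2Q).
1 − 2P − Q = 0.744, giving −½ ln(0.744) = 0.147857.
1 − 2Q = 0.884, giving −¼ ln(0.884) = 0.030825.
d = 0.147857 + 0.030825 = 0.178682.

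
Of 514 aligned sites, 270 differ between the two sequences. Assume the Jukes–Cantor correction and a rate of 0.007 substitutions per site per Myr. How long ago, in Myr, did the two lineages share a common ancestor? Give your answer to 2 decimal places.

64.57

p = 270/514 ≈ 0.525292.
d = −(3/4) ln(1 − 4p/3) = −0.75 ln(1 − 0.700389) = −0.75 ln(0.299611)
  = −0.75 × (-1.205270) = 0.903953 substitutions/site.
Under a molecular clock d = 2μt, so t = d/(2μ) = 0.903953 / (2 × 0.007) = 64.57 Myr.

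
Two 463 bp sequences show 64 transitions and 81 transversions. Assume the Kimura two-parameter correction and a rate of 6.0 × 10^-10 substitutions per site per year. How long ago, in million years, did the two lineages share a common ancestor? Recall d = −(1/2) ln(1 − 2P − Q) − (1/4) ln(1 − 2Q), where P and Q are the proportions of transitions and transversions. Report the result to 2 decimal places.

339.88

P = 64/463 ≈ 0.138229 and Q = 81/463 ≈ 0.174946.
Under the Kimura two-parameter model, d = −½ ln(1 − 2P − Q) − ¼ ln(1 − 2Q).
1 − 2P − Q = 0.548596, giving −½ ln(0.548596) = 0.300196.
1 − 2Q = 0.650108, giving −¼ ln(0.650108) = 0.107654.
d = 0.300196 + 0.107654 = 0.407850.
Under a molecular clock d = 2μt, so t = d/(2μ) = 0.407850 / (2 × 6.0 × 10^-10) = 339.88 million years.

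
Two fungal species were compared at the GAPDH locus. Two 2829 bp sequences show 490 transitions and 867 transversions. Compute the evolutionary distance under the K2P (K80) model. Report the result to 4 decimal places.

0.7663

P = 490/2829 ≈ 0.173206 and Q = 867/2829 ≈ 0.306469.
Under the Kimura two-parameter model, d = −½ ln(1 − 2P − Q) − ¼ ln(1 − 2Q).
1 − 2P − Q = 0.347119, giving −½ ln(0.347119) = 0.529044.
1 − 2Q = 0.387062, giving −¼ ln(0.387062) = 0.237293.
d = 0.529044 + 0.237293 = 0.766337.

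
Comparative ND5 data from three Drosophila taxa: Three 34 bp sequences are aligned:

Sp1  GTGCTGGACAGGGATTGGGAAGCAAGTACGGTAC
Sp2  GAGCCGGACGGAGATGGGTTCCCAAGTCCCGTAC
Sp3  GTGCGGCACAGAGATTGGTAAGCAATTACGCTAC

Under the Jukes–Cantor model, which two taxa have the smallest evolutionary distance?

Sp1–Sp2: 11/34 differ, p = 0.324, d = 0.423.
Sp1–Sp3: 6/34 differ, p = 0.176, d = 0.201.
Sp2–Sp3: 12/34 differ, p = 0.353, d = 0.477.
The smallest distance is between Sp1 and Sp3.

Sp1 and Sp3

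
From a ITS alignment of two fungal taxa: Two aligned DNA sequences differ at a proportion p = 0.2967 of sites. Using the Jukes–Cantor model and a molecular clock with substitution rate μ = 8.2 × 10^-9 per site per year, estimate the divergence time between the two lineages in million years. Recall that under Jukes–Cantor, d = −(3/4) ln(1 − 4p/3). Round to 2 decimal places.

d = −(3/4) ln(1 − 4p/3) = −0.75 ln(1 − 0.3956) = −0.75 ln(0.6044)
  = −0.75 × (-0.503519) = 0.377639 substitutions/site.
Under a molecular clock d = 2μt, so t = d/(2μ) = 0.377639 / (2 × 8.2 × 10^-9) = 23.03 million years.

23.03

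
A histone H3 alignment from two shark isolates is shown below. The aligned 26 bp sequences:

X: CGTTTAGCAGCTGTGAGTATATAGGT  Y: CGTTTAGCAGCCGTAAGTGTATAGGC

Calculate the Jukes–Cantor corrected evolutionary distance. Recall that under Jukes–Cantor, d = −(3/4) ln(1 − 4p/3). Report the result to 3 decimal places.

The sequences differ at 4 of 26 sites (12, 15, 19, 26), so p = 4/26 ≈ 0.153846.
d = −(3/4) ln(1 − 4p/3) = −0.75 ln(1 − 0.205128) = −0.75 ln(0.794872)
  = −0.75 × (-0.229574) = 0.172181 substitutions/site.

0.172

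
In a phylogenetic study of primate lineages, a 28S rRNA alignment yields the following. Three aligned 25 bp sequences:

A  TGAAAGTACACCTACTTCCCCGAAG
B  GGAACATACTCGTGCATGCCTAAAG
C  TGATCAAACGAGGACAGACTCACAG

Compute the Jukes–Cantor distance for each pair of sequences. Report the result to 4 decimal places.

d(A,B) = 0.5716, d(A,C) = 1.0298, d(B,C) = 0.7662

A–B: 10/25 sites differ → p = 0.4, d = −0.75 ln(1 − 0.533333) = 0.571605 ≈ 0.5716.
A–C: 14/25 sites differ → p = 0.56, d = −0.75 ln(1 − 0.746667) = 1.029788 ≈ 1.0298.
B–C: 12/25 sites differ → p = 0.48, d = −0.75 ln(1 − 0.64) = 0.766238 ≈ 0.7662.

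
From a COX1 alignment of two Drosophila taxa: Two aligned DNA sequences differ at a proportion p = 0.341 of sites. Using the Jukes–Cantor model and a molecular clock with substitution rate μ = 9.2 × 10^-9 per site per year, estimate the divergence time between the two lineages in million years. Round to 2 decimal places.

24.72

d = −(3/4) ln(1 − 4p/3) = −0.75 ln(1 − 0.454667) = −0.75 ln(0.545333)
  = −0.75 × (-0.606359) = 0.454769 substitutions/site.
Under a molecular clock d = 2μt, so t = d/(2μ) = 0.454769 / (2 × 9.2 × 10^-9) = 24.72 million years.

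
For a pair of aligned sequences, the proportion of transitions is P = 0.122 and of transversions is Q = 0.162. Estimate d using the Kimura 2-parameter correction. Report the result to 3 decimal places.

0.358

Under the Kimura two-parameter model, d = −½ ln(1 − 2P − Q) − ¼ ln(1 − 2Q).
1 − 2P − Q = 0.594, giving −½ ln(0.594) = 0.260438.
1 − 2Q = 0.676, giving −¼ ln(0.676) = 0.097891.
d = 0.260438 + 0.097891 = 0.358329.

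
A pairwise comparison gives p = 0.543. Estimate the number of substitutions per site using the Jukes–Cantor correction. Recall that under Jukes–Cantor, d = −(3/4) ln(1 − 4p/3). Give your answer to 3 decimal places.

0.966

d = −(3/4) ln(1 − 4p/3) = −0.75 ln(1 − 0.724) = −0.75 ln(0.276)
  = −0.75 × (-1.287354) = 0.965516 substitutions/site.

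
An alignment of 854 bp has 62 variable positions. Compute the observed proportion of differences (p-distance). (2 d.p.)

0.07

p = 62/854 = 0.072599… ≈ 0.07 (to 2 d.p.).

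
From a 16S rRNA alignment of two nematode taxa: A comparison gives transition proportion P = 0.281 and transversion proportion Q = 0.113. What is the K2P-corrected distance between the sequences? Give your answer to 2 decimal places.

Under the Kimura two-parameter model, d = −½ ln(1 − 2P − Q) − ¼ ln(1 − 2Q).
1 − 2P − Q = 0.325, giving −½ ln(0.325) = 0.561965.
1 − 2Q = 0.774, giving −¼ ln(0.774) = 0.064046.
d = 0.561965 + 0.064046 = 0.626011.

0.63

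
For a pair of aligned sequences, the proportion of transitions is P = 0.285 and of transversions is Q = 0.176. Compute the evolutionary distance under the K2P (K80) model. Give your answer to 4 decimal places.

0.7937

Under the Kimura two-parameter model, d = −½ ln(1 − 2P − Q) − ¼ ln(1 − 2Q).
1 − 2P − Q = 0.254, giving −½ ln(0.254) = 0.685211.
1 − 2Q = 0.648, giving −¼ ln(0.648) = 0.108466.
d = 0.685211 + 0.108466 = 0.793677.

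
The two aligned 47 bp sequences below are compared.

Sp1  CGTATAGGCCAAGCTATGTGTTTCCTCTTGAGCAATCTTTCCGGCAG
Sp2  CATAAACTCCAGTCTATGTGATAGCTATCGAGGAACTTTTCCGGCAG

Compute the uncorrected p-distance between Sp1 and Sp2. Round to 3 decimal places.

0.298

The sequences differ at 14 of 47 positions.
p = 14/47 = 0.297872… ≈ 0.298 (to 3 d.p.).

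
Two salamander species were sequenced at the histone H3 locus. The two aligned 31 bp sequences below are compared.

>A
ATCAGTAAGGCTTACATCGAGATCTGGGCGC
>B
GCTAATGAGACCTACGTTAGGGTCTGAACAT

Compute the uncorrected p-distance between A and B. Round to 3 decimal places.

0.516

The sequences differ at 16 of 31 positions.
p = 16/31 = 0.516129… ≈ 0.516 (to 3 d.p.).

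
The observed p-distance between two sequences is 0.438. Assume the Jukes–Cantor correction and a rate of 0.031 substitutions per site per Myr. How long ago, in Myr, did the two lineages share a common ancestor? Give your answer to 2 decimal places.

10.61

d = −(3/4) ln(1 − 4p/3) = −0.75 ln(1 − 0.584) = −0.75 ln(0.416)
  = −0.75 × (-0.877070) = 0.657803 substitutions/site.
Under a molecular clock d = 2μt, so t = d/(2μ) = 0.657803 / (2 × 0.031) = 10.61 Myr.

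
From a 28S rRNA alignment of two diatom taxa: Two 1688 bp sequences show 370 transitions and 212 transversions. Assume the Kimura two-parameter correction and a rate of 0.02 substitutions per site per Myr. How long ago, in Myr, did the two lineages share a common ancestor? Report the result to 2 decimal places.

P = 370/1688 ≈ 0.219194 and Q = 212/1688 ≈ 0.125592.
Under the Kimura two-parameter model, d = −½ ln(1 − 2P − Q) − ¼ ln(1 − 2Q).
1 − 2P − Q = 0.43602, giving −½ ln(0.43602) = 0.415034.
1 − 2Q = 0.748816, giving −¼ ln(0.748816) = 0.072315.
d = 0.415034 + 0.072315 = 0.487349.
Under a molecular clock d = 2μt, so t = d/(2μ) = 0.487349 / (2 × 0.02) = 12.18 Myr.

12.18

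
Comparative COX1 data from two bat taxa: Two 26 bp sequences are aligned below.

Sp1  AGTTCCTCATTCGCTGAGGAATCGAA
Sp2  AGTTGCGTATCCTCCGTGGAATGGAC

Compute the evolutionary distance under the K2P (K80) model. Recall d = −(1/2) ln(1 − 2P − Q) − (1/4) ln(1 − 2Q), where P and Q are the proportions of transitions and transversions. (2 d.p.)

Of 26 sites, 3 differences are transitions and 6 are transversions, so P = 3/26 ≈ 0.115385 and Q = 6/26 ≈ 0.230769.
Under the Kimura two-parameter model, d = −½ ln(1 − 2P − Q) − ¼ ln(1 − 2Q).
1 − 2P − Q = 0.538461, giving −½ ln(0.538461) = 0.309520.
1 − 2Q = 0.538462, giving −¼ ln(0.538462) = 0.154760.
d = 0.309520 + 0.154760 = 0.464280.

0.46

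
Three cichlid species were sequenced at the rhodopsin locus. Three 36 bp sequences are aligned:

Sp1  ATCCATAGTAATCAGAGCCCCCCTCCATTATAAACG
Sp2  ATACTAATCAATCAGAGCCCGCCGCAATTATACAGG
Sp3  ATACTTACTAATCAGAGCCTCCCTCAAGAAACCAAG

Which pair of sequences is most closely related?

Sp1 and Sp2

Sp1–Sp2: 10/36 differ, p = 0.278, d = 0.347.
Sp1–Sp3: 11/36 differ, p = 0.306, d = 0.392.
Sp2–Sp3: 11/36 differ, p = 0.306, d = 0.392.
The smallest distance is between Sp1 and Sp2.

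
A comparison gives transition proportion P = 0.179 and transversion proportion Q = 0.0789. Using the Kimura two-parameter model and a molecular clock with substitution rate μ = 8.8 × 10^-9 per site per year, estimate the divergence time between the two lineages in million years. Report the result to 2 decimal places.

Under the Kimura two-parameter model, d = −½ ln(1 − 2P − Q) − ¼ ln(1 − 2Q).
1 − 2P − Q = 0.5631, giving −½ ln(0.5631) = 0.287149.
1 − 2Q = 0.8422, giving −¼ ln(0.8422) = 0.042934.
d = 0.287149 + 0.042934 = 0.330083.
Under a molecular clock d = 2μt, so t = d/(2μ) = 0.330083 / (2 × 8.8 × 10^-9) = 18.75 million years.

18.75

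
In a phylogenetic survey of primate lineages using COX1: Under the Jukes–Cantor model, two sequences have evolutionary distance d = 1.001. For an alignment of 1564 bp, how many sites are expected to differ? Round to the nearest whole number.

Invert JC69: p = (3/4)(1 − e^(−4d/3)) = 0.75 × (1 − e^(-1.334667)) = 0.75 × (1 − 0.263246) = 0.552566.
Expected differing sites = pL ≈ 0.552566 × 1564 = 864.213224 ≈ 864.

864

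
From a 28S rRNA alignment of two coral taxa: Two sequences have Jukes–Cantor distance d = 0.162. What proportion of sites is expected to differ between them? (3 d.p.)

p = (3/4)(1 − e^(−4d/3)) = 0.75 × (1 − e^(-0.216)) = 0.75 × (1 − 0.805735) = 0.145699.

0.146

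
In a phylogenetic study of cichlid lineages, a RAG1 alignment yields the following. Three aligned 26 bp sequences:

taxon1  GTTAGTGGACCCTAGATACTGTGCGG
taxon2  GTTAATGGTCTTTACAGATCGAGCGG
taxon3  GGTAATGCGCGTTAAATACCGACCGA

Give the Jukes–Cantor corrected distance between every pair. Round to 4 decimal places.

taxon1–taxon2: 9/26 sites differ → p ≈ 0.346154, d = −0.75 ln(1 − 0.461539) = 0.464280 ≈ 0.4643.
taxon1–taxon3: 11/26 sites differ → p ≈ 0.423077, d = −0.75 ln(1 − 0.564103) = 0.622762 ≈ 0.6228.
taxon2–taxon3: 9/26 sites differ → p ≈ 0.346154, d = −0.75 ln(1 − 0.461539) = 0.464280 ≈ 0.4643.

d(taxon1,taxon2) = 0.4643, d(taxon1,taxon3) = 0.6228, d(taxon2,taxon3) = 0.4643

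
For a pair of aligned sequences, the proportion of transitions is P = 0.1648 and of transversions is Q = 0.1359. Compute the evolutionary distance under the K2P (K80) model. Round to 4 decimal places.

Under the Kimura two-parameter model, d = −½ ln(1 − 2P − Q) − ¼ ln(1 − 2Q).
1 − 2P − Q = 0.5345, giving −½ ln(0.5345) = 0.313212.
1 − 2Q = 0.7282, giving −¼ ln(0.7282) = 0.079295.
d = 0.313212 + 0.079295 = 0.392507.

0.3925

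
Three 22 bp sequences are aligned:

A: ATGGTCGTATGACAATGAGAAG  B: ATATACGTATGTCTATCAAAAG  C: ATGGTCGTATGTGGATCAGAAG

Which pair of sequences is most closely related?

A and C

A–B: 7/22 differ, p = 0.318, d = 0.414.
A–C: 4/22 differ, p = 0.182, d = 0.208.
B–C: 6/22 differ, p = 0.273, d = 0.339.
The smallest distance is between A and C.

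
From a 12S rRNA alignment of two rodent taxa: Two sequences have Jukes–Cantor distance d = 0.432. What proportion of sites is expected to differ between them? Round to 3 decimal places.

p = (3/4)(1 − e^(−4d/3)) = 0.75 × (1 − e^(-0.576)) = 0.75 × (1 − 0.562142) = 0.328394.

0.328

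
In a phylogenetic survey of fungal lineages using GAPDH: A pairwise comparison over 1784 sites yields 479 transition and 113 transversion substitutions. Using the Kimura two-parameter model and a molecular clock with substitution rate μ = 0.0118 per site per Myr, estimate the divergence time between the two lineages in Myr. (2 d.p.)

P = 479/1784 ≈ 0.268498 and Q = 113/1784 ≈ 0.063341.
Under the Kimura two-parameter model, d = −½ ln(1 − 2P − Q) − ¼ ln(1 − 2Q).
1 − 2P − Q = 0.399663, giving −½ ln(0.399663) = 0.458567.
1 − 2Q = 0.873318, giving −¼ ln(0.873318) = 0.033864.
d = 0.458567 + 0.033864 = 0.492431.
Under a molecular clock d = 2μt, so t = d/(2μ) = 0.492431 / (2 × 0.0118) = 20.87 Myr.

20.87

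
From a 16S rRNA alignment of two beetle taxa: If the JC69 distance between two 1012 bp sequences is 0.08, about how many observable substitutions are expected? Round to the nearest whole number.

Invert JC69: p = (3/4)(1 − e^(−4d/3)) = 0.75 × (1 − e^(-0.106667)) = 0.75 × (1 − 0.898825) = 0.075881.
Expected differing sites = pL ≈ 0.075881 × 1012 = 76.791572 ≈ 77.

77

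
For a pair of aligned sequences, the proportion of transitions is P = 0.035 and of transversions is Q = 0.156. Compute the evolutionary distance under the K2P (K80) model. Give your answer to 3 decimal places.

Under the Kimura two-parameter model, d = −½ ln(1 − 2P − Q) − ¼ ln(1 − 2Q).
1 − 2P − Q = 0.774, giving −½ ln(0.774) = 0.128092.
1 − 2Q = 0.688, giving −¼ ln(0.688) = 0.093492.
d = 0.128092 + 0.093492 = 0.221584.

0.222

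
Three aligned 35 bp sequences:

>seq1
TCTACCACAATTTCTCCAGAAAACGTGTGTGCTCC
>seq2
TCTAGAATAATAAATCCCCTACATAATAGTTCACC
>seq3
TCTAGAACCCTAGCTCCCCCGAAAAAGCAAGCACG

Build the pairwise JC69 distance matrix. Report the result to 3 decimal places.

d(seq1,seq2) = 0.782, d(seq1,seq3) = 0.868, d(seq2,seq3) = 0.635

seq1–seq2: 17/35 sites differ → p ≈ 0.485714, d = −0.75 ln(1 − 0.647619) = 0.782282 ≈ 0.782.
seq1–seq3: 18/35 sites differ → p ≈ 0.514286, d = −0.75 ln(1 − 0.685715) = 0.868091 ≈ 0.868.
seq2–seq3: 15/35 sites differ → p ≈ 0.428571, d = −0.75 ln(1 − 0.571428) = 0.635472 ≈ 0.635.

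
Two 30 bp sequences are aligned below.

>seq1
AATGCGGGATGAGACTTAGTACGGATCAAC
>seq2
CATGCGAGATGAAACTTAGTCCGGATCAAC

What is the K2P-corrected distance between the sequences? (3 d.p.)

0.147

Of 30 sites, 2 differences are transitions and 2 are transversions, so P = 2/30 ≈ 0.066667 and Q = 2/30 ≈ 0.066667.
Under the Kimura two-parameter model, d = −½ ln(1 − 2P − Q) − ¼ ln(1 − 2Q).
1 − 2P − Q = 0.799999, giving −½ ln(0.799999) = 0.111572.
1 − 2Q = 0.866666, giving −¼ ln(0.866666) = 0.035775.
d = 0.111572 + 0.035775 = 0.147347.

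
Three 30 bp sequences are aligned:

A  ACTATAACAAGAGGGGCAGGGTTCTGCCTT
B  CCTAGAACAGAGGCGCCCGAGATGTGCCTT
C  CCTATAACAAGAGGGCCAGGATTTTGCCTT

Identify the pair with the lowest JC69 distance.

A and C

A–B: 11/30 differ, p = 0.367, d = 0.503.
A–C: 4/30 differ, p = 0.133, d = 0.147.
B–C: 10/30 differ, p = 0.333, d = 0.441.
The smallest distance is between A and C.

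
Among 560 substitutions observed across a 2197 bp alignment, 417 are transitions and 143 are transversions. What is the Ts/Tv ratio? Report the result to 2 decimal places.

2.92

R = 417/143 = 2.916083… ≈ 2.92 (to 2 d.p.).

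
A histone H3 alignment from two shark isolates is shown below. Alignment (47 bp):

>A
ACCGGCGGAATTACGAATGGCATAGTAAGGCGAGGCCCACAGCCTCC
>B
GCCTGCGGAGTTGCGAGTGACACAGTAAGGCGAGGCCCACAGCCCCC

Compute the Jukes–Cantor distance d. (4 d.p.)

0.1931

The sequences differ at 8 of 47 sites (1, 4, 10, 13, 17, 20, 23, 45), so p = 8/47 ≈ 0.170213.
d = −(3/4) ln(1 − 4p/3) = −0.75 ln(1 − 0.226951) = −0.75 ln(0.773049)
  = −0.75 × (-0.257413) = 0.193060 substitutions/site.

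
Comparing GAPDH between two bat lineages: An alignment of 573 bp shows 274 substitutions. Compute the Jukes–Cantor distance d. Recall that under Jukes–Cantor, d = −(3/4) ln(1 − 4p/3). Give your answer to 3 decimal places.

0.761

p = 274/573 ≈ 0.478185.
d = −(3/4) ln(1 − 4p/3) = −0.75 ln(1 − 0.63758) = −0.75 ln(0.36242)
  = −0.75 × (-1.014952) = 0.761214 substitutions/site.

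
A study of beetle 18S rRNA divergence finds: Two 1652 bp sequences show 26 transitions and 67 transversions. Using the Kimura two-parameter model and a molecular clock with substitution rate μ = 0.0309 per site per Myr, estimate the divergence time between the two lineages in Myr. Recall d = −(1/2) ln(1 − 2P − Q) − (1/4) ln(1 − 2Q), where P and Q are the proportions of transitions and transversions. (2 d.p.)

0.95

P = 26/1652 ≈ 0.015738 and Q = 67/1652 ≈ 0.040557.
Under the Kimura two-parameter model, d = −½ ln(1 − 2P − Q) − ¼ ln(1 − 2Q).
1 − 2P − Q = 0.927967, giving −½ ln(0.927967) = 0.037380.
1 − 2Q = 0.918886, giving −¼ ln(0.918886) = 0.021148.
d = 0.037380 + 0.021148 = 0.058528.
Under a molecular clock d = 2μt, so t = d/(2μ) = 0.058528 / (2 × 0.0309) = 0.95 Myr.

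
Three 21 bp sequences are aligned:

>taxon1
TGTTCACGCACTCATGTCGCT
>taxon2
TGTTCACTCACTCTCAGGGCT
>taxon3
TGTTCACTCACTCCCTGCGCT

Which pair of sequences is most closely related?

taxon2 and taxon3

taxon1–taxon2: 6/21 differ, p = 0.286, d = 0.360.
taxon1–taxon3: 5/21 differ, p = 0.238, d = 0.286.
taxon2–taxon3: 3/21 differ, p = 0.143, d = 0.158.
The smallest distance is between taxon2 and taxon3.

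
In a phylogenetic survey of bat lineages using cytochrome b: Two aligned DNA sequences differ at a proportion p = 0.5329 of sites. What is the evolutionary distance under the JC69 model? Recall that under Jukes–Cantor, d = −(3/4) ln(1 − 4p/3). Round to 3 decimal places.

0.930

d = −(3/4) ln(1 − 4p/3) = −0.75 ln(1 − 0.710533) = −0.75 ln(0.289467)
  = −0.75 × (-1.239714) = 0.929786 substitutions/site.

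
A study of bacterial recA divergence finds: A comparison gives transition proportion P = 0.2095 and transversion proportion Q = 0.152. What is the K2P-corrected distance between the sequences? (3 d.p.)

0.514

Under the Kimura two-parameter model, d = −½ ln(1 − 2P − Q) − ¼ ln(1 − 2Q).
1 − 2P − Q = 0.429, giving −½ ln(0.429) = 0.423149.
1 − 2Q = 0.696, giving −¼ ln(0.696) = 0.090601.
d = 0.423149 + 0.090601 = 0.513750.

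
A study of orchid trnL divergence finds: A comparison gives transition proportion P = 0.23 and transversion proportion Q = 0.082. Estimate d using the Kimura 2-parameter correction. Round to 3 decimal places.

0.435

Under the Kimura two-parameter model, d = −½ ln(1 − 2P − Q) − ¼ ln(1 − 2Q).
1 − 2P − Q = 0.458, giving −½ ln(0.458) = 0.390443.
1 − 2Q = 0.836, giving −¼ ln(0.836) = 0.044782.
d = 0.390443 + 0.044782 = 0.435225.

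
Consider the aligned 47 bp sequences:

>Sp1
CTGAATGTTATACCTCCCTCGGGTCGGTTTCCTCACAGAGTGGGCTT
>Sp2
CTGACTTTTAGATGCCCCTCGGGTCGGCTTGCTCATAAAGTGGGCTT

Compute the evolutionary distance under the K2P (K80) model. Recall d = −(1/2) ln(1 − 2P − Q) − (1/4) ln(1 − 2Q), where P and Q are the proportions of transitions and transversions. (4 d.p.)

Of 47 sites, 5 differences are transitions and 5 are transversions, so P = 5/47 ≈ 0.106383 and Q = 5/47 ≈ 0.106383.
Under the Kimura two-parameter model, d = −½ ln(1 − 2P − Q) − ¼ ln(1 − 2Q).
1 − 2P − Q = 0.680851, giving −½ ln(0.680851) = 0.192206.
1 − 2Q = 0.787234, giving −¼ ln(0.787234) = 0.059807.
d = 0.192206 + 0.059807 = 0.252013.

0.2520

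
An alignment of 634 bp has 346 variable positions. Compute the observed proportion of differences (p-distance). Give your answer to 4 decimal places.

p = 346/634 = 0.545741… ≈ 0.5457 (to 4 d.p.).

0.5457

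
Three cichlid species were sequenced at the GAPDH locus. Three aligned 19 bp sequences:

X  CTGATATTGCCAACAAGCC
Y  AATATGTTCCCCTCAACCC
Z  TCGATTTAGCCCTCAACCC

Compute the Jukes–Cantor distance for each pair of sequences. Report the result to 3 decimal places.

X–Y: 8/19 sites differ → p ≈ 0.421053, d = −0.75 ln(1 − 0.561404) = 0.618132 ≈ 0.618.
X–Z: 7/19 sites differ → p ≈ 0.368421, d = −0.75 ln(1 − 0.491228) = 0.506816 ≈ 0.507.
Y–Z: 6/19 sites differ → p ≈ 0.315789, d = −0.75 ln(1 − 0.421052) = 0.409907 ≈ 0.410.

d(X,Y) = 0.618, d(X,Z) = 0.507, d(Y,Z) = 0.410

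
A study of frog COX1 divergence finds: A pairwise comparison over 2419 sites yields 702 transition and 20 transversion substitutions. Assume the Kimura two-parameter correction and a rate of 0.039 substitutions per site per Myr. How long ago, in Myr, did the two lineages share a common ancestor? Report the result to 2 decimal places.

5.75

P = 702/2419 ≈ 0.290203 and Q = 20/2419 ≈ 0.008268.
Under the Kimura two-parameter model, d = −½ ln(1 − 2P − Q) − ¼ ln(1 − 2Q).
1 − 2P − Q = 0.411326, giving −½ ln(0.411326) = 0.444185.
1 − 2Q = 0.983464, giving −¼ ln(0.983464) = 0.004169.
d = 0.444185 + 0.004169 = 0.448354.
Under a molecular clock d = 2μt, so t = d/(2μ) = 0.448354 / (2 × 0.039) = 5.75 Myr.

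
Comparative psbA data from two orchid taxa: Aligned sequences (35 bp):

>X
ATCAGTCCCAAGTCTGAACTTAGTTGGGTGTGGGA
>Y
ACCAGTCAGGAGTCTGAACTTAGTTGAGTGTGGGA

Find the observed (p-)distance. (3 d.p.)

0.143

The sequences differ at 5 of 35 positions (sites 2, 8, 9, 10, 27).
p = 5/35 = 0.142857… ≈ 0.143 (to 3 d.p.).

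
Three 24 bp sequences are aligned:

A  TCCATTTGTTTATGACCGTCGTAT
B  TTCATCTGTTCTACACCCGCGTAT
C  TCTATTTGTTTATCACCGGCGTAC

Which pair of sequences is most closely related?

A and C

A–B: 8/24 differ, p = 0.333, d = 0.441.
A–C: 4/24 differ, p = 0.167, d = 0.188.
B–C: 8/24 differ, p = 0.333, d = 0.441.
The smallest distance is between A and C.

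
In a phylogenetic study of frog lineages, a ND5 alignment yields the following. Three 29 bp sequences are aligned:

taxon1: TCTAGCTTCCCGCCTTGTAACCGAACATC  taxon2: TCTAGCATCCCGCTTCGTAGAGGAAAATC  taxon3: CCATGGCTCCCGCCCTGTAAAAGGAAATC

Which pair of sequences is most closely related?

taxon1–taxon2: 7/29 differ, p = 0.241, d = 0.291.
taxon1–taxon3: 10/29 differ, p = 0.345, d = 0.462.
taxon2–taxon3: 11/29 differ, p = 0.379, d = 0.529.
The smallest distance is between taxon1 and taxon2.

taxon1 and taxon2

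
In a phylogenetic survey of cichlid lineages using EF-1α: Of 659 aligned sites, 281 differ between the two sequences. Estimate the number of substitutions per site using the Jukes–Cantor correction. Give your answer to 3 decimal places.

p = 281/659 ≈ 0.426404.
d = −(3/4) ln(1 − 4p/3) = −0.75 ln(1 − 0.568539) = −0.75 ln(0.431461)
  = −0.75 × (-0.840578) = 0.630434 substitutions/site.

0.630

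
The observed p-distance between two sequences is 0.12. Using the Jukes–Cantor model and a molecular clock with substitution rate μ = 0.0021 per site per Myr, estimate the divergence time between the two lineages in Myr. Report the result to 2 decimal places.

31.13

d = −(3/4) ln(1 − 4p/3) = −0.75 ln(1 − 0.16) = −0.75 ln(0.84)
  = −0.75 × (-0.174353) = 0.130765 substitutions/site.
Under a molecular clock d = 2μt, so t = d/(2μ) = 0.130765 / (2 × 0.0021) = 31.13 Myr.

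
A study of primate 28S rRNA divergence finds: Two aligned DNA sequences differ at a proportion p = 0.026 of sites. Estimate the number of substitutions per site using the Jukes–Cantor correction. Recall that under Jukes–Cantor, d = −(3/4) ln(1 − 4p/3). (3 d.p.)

0.026

d = −(3/4) ln(1 − 4p/3) = −0.75 ln(1 − 0.034667) = −0.75 ln(0.965333)
  = −0.75 × (-0.035282) = 0.026462 substitutions/site.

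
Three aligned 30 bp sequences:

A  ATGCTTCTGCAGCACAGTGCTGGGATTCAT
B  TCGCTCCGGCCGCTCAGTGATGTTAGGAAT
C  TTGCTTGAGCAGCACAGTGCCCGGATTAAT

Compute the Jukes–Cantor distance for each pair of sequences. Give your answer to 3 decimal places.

A–B: 12/30 sites differ → p = 0.4, d = −0.75 ln(1 − 0.533333) = 0.571605 ≈ 0.572.
A–C: 6/30 sites differ → p = 0.2, d = −0.75 ln(1 − 0.266667) = 0.232617 ≈ 0.233.
B–C: 13/30 sites differ → p ≈ 0.433333, d = −0.75 ln(1 − 0.577777) = 0.646666 ≈ 0.647.

d(A,B) = 0.572, d(A,C) = 0.233, d(B,C) = 0.647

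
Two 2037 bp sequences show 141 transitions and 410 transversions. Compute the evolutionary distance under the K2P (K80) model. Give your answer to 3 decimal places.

0.336

P = 141/2037 ≈ 0.069219 and Q = 410/2037 ≈ 0.201276.
Under the Kimura two-parameter model, d = −½ ln(1 − 2P − Q) − ¼ ln(1 − 2Q).
1 − 2P − Q = 0.660286, giving −½ ln(0.660286) = 0.207541.
1 − 2Q = 0.597448, giving −¼ ln(0.597448) = 0.128772.
d = 0.207541 + 0.128772 = 0.336313.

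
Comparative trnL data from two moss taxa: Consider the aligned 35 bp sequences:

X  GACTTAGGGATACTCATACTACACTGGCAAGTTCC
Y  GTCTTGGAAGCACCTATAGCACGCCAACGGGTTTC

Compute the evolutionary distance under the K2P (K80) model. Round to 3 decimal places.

Of 35 sites, 15 differences are transitions and 2 are transversions, so P = 15/35 ≈ 0.428571 and Q = 2/35 ≈ 0.057143.
Under the Kimura two-parameter model, d = −½ ln(1 − 2P − Q) − ¼ ln(1 − 2Q).
1 − 2P − Q = 0.085715, giving −½ ln(0.085715) = 1.228364.
1 − 2Q = 0.885714, giving −¼ ln(0.885714) = 0.030340.
d = 1.228364 + 0.030340 = 1.258704.

1.259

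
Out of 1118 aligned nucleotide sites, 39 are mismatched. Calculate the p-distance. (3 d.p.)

p = 39/1118 = 0.034883… ≈ 0.035 (to 3 d.p.).

0.035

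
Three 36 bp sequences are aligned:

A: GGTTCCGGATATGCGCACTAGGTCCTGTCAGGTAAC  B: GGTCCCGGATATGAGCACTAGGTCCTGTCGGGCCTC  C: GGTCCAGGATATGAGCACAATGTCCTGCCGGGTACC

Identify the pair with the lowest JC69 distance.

A and B

A–B: 6/36 differ, p = 0.167, d = 0.188.
A–C: 8/36 differ, p = 0.222, d = 0.264.
B–C: 7/36 differ, p = 0.194, d = 0.225.
The smallest distance is between A and B.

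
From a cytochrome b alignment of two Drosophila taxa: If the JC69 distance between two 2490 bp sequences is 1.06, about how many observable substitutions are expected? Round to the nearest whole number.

1413

Invert JC69: p = (3/4)(1 − e^(−4d/3)) = 0.75 × (1 − e^(-1.413333)) = 0.75 × (1 − 0.243331) = 0.567502.
Expected differing sites = pL ≈ 0.567502 × 2490 = 1413.07998 ≈ 1413.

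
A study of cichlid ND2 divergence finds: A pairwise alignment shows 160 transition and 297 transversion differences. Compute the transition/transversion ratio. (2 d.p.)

0.54

R = 160/297 = 0.538720… ≈ 0.54 (to 2 d.p.).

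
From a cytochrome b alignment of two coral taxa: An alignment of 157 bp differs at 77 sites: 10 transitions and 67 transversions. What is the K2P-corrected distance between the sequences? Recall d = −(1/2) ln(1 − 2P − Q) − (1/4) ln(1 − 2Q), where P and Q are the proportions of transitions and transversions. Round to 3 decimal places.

P = 10/157 ≈ 0.063694 and Q = 67/157 ≈ 0.426752.
Under the Kimura two-parameter model, d = −½ ln(1 − 2P − Q) − ¼ ln(1 − 2Q).
1 − 2P − Q = 0.44586, giving −½ ln(0.44586) = 0.403875.
1 − 2Q = 0.146496, giving −¼ ln(0.146496) = 0.480189.
d = 0.403875 + 0.480189 = 0.884064.

0.884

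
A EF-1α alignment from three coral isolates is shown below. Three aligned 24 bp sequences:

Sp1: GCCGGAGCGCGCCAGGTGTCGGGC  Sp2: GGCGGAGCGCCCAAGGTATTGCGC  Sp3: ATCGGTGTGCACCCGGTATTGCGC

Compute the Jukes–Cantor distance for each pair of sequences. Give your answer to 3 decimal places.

Sp1–Sp2: 6/24 sites differ → p = 0.25, d = −0.75 ln(1 − 0.333333) = 0.304098 ≈ 0.304.
Sp1–Sp3: 9/24 sites differ → p = 0.375, d = −0.75 ln(1 − 0.5) = 0.519860 ≈ 0.520.
Sp2–Sp3: 7/24 sites differ → p ≈ 0.291667, d = −0.75 ln(1 − 0.388889) = 0.369358 ≈ 0.369.

d(Sp1,Sp2) = 0.304, d(Sp1,Sp3) = 0.520, d(Sp2,Sp3) = 0.369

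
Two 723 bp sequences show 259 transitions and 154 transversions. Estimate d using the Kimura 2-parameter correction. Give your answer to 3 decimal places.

P = 259/723 ≈ 0.35823 and Q = 154/723 ≈ 0.213001.
Under the Kimura two-parameter model, d = −½ ln(1 − 2P − Q) − ¼ ln(1 − 2Q).
1 − 2P − Q = 0.070539, giving −½ ln(0.070539) = 1.325795.
1 − 2Q = 0.573998, giving −¼ ln(0.573998) = 0.138782.
d = 1.325795 + 0.138782 = 1.464577.

1.465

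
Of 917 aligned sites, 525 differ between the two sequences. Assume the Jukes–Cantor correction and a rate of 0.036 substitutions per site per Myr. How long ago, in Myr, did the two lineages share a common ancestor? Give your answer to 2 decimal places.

p = 525/917 ≈ 0.572519.
d = −(3/4) ln(1 − 4p/3) = −0.75 ln(1 − 0.763359) = −0.75 ln(0.236641)
  = −0.75 × (-1.441211) = 1.080908 substitutions/site.
Under a molecular clock d = 2μt, so t = d/(2μ) = 1.080908 / (2 × 0.036) = 15.01 Myr.

15.01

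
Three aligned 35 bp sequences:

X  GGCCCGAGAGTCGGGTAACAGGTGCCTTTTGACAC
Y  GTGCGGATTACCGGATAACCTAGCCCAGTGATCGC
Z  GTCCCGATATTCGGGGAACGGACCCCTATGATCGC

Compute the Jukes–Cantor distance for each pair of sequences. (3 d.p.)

X–Y: 19/35 sites differ → p ≈ 0.542857, d = −0.75 ln(1 − 0.723809) = 0.964997 ≈ 0.965.
X–Z: 13/35 sites differ → p ≈ 0.371429, d = −0.75 ln(1 − 0.495239) = 0.512753 ≈ 0.513.
Y–Z: 12/35 sites differ → p ≈ 0.342857, d = −0.75 ln(1 − 0.457143) = 0.458182 ≈ 0.458.

d(X,Y) = 0.965, d(X,Z) = 0.513, d(Y,Z) = 0.458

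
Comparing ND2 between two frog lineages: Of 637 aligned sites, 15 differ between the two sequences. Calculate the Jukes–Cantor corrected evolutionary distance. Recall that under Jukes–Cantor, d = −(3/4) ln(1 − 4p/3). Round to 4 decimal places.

0.0239

p = 15/637 ≈ 0.023548.
d = −(3/4) ln(1 − 4p/3) = −0.75 ln(1 − 0.031397) = −0.75 ln(0.968603)
  = −0.75 × (-0.031900) = 0.023925 substitutions/site.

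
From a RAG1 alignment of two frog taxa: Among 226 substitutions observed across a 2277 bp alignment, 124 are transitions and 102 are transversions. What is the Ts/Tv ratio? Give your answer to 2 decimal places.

R = 124/102 = 1.215686… ≈ 1.22 (to 2 d.p.).

1.22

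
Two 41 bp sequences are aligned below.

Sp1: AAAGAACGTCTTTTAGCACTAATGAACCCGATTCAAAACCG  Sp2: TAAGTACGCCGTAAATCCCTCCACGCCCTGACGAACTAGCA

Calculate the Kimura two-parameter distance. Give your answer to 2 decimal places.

0.98

Of 41 sites, 5 differences are transitions and 17 are transversions, so P = 5/41 ≈ 0.121951 and Q = 17/41 ≈ 0.414634.
Under the Kimura two-parameter model, d = −½ ln(1 − 2P − Q) − ¼ ln(1 − 2Q).
1 − 2P − Q = 0.341464, giving −½ ln(0.341464) = 0.537257.
1 − 2Q = 0.170732, giving −¼ ln(0.170732) = 0.441915.
d = 0.537257 + 0.441915 = 0.979172.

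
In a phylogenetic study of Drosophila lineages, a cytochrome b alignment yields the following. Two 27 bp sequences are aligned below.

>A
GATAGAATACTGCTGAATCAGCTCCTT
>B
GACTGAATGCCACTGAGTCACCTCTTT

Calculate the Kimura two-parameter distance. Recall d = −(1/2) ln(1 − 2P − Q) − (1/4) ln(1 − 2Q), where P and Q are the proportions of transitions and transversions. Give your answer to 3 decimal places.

Of 27 sites, 6 differences are transitions and 2 are transversions, so P = 6/27 ≈ 0.222222 and Q = 2/27 ≈ 0.074074.
Under the Kimura two-parameter model, d = −½ ln(1 − 2P − Q) − ¼ ln(1 − 2Q).
1 − 2P − Q = 0.481482, giving −½ ln(0.481482) = 0.365443.
1 − 2Q = 0.851852, giving −¼ ln(0.851852) = 0.040086.
d = 0.365443 + 0.040086 = 0.405529.

0.406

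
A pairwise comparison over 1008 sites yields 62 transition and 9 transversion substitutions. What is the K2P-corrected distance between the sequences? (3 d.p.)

0.075

P = 62/1008 ≈ 0.061508 and Q = 9/1008 ≈ 0.008929.
Under the Kimura two-parameter model, d = −½ ln(1 − 2P − Q) − ¼ ln(1 − 2Q).
1 − 2P − Q = 0.868055, giving −½ ln(0.868055) = 0.070750.
1 − 2Q = 0.982142, giving −¼ ln(0.982142) = 0.004505.
d = 0.070750 + 0.004505 = 0.075255.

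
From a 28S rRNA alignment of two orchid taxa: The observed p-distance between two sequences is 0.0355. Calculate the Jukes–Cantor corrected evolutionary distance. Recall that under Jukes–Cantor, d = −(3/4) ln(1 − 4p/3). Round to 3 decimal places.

d = −(3/4) ln(1 − 4p/3) = −0.75 ln(1 − 0.047333) = −0.75 ln(0.952667)
  = −0.75 × (-0.048490) = 0.036368 substitutions/site.

0.036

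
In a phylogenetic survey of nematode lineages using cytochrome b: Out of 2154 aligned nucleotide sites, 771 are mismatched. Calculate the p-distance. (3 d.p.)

p = 771/2154 = 0.357938… ≈ 0.358 (to 3 d.p.).

0.358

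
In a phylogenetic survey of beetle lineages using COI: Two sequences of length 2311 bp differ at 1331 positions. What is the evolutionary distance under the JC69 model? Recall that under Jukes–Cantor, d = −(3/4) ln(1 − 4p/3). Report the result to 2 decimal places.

p = 1331/2311 ≈ 0.575941.
d = −(3/4) ln(1 − 4p/3) = −0.75 ln(1 − 0.767921) = −0.75 ln(0.232079)
  = −0.75 × (-1.460677) = 1.095508 substitutions/site.

1.10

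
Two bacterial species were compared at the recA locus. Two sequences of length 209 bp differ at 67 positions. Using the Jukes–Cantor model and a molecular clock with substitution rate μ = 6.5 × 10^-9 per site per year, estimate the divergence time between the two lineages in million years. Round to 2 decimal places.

p = 67/209 ≈ 0.320574.
d = −(3/4) ln(1 − 4p/3) = −0.75 ln(1 − 0.427432) = −0.75 ln(0.572568)
  = −0.75 × (-0.557624) = 0.418218 substitutions/site.
Under a molecular clock d = 2μt, so t = d/(2μ) = 0.418218 / (2 × 6.5 × 10^-9) = 32.17 million years.

32.17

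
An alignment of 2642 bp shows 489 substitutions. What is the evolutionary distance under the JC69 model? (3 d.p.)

p = 489/2642 ≈ 0.185087.
d = −(3/4) ln(1 − 4p/3) = −0.75 ln(1 − 0.246783) = −0.75 ln(0.753217)
  = −0.75 × (-0.283402) = 0.212552 substitutions/site.

0.213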